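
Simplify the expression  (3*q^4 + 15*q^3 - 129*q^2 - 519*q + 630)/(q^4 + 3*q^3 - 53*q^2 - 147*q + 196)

(3*q^2 - 3*q - 90)/(q^2 - 3*q - 28)

Factor: 3*q^4 + 15*q^3 - 129*q^2 - 519*q + 630 = 3*(q + 7)*(q - 6)*(q - 1)*(q + 5);  q^4 + 3*q^3 - 53*q^2 - 147*q + 196 = (q - 1)*(q + 4)*(q - 7)*(q + 7)
Cancel the common factors (q - 1), (q + 7).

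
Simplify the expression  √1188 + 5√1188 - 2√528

√1188 = 6*√33; 5√1188 = 30*√33; 2√528 = 8*√33
Combine: (6 + 30 - 8)·√33 = 28*√33

28*√33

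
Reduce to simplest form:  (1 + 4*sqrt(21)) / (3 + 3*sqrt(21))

(-3*sqrt(21) + 83)/60

Multiply numerator and denominator by -3*sqrt(21) + 3.
Denominator becomes -180; numerator becomes -249 + 9*sqrt(21).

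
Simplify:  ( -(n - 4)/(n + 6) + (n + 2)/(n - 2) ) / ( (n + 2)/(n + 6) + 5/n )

Numerator: -(n - 4)/(n + 6) + (n + 2)/(n - 2) = (14*n + 4)/(n^2 + 4*n - 12)
Denominator: (n + 2)/(n + 6) + 5/n = (n^2 + 7*n + 30)/(n^2 + 6*n)
Divide: ((14*n + 4)/(n^2 + 4*n - 12)) · ((n^2 + 6*n)/(n^2 + 7*n + 30)) = (14*n^2 + 4*n)/(n^3 + 5*n^2 + 16*n - 60)

(14*n^2 + 4*n)/(n^3 + 5*n^2 + 16*n - 60)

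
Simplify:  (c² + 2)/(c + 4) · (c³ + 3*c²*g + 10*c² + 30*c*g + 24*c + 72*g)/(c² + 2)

c² + 3*c*g + 6*c + 18*g

Factor: c³ + 3*c²*g + 10*c² + 30*c*g + 24*c + 72*g = (c + 6)·(c + 4)·(c + 3*g)
Cancel the common factors (c² + 2), (c + 4).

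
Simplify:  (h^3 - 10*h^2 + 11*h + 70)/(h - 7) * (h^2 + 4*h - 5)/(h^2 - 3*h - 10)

h^2 + 4*h - 5

Factor: h^3 - 10*h^2 + 11*h + 70 = (h - 7)*(h - 5)*(h + 2);  h^2 + 4*h - 5 = (h + 5)*(h - 1);  h^2 - 3*h - 10 = (h - 5)*(h + 2)
Cancel the common factors (h - 7), (h - 5), (h + 2).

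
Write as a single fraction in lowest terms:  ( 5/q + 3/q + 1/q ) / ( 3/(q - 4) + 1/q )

Numerator: 5/q + 3/q + 1/q = 9/q
Denominator: 3/(q - 4) + 1/q = (4*q - 4)/(q² - 4*q)
Divide: (9/q) · ((q² - 4*q)/(4*q - 4)) = (9*q - 36)/(4*q - 4)

(9*q - 36)/(4*q - 4)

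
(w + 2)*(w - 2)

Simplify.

Product of conjugates: (P+Q)(P-Q) = P^2 - Q^2.

w^2 - 4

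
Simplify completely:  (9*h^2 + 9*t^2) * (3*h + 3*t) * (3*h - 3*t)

81*h^4 - 81*t^4

Telescope via difference of squares: ((3*h)+(3*t))((3*h)-(3*t)) = 9*h^2 - 9*t^2, then repeat with the next factor.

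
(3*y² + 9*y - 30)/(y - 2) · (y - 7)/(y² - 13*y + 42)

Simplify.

Factor: 3*y² + 9*y - 30 = 3·(y - 2)·(y + 5);  y² - 13*y + 42 = (y - 7)·(y - 6)
Cancel the common factors (y - 2), (y - 7).

(3*y + 15)/(y - 6)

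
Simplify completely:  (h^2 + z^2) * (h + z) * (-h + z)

-h^4 + z^4

Pair the conjugate factors: (z+h)(z-h) = -h^2 + z^2, then repeat with the next factor.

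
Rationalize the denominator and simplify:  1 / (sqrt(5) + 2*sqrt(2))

(-sqrt(5) + 2*sqrt(2))/3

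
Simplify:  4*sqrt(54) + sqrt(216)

4*sqrt(54) = 12*sqrt(6); sqrt(216) = 6*sqrt(6)
Combine: (12 + 6)·sqrt(6) = 18*sqrt(6)

18*sqrt(6)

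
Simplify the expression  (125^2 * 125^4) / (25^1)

5^16

125^2 = 5^6; 125^4 = 5^12; 25^1 = 5^2
Combine exponents: 5^16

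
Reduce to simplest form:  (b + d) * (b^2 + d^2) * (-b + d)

-b^4 + d^4

(d+b)(d-b) = -b^2 + d^2; continue pairing.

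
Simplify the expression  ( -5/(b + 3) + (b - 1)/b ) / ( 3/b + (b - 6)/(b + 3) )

(b**2 - 3*b - 3)/(b**2 - 3*b + 9)

Numerator: -5/(b + 3) + (b - 1)/b = (b**2 - 3*b - 3)/(b**2 + 3*b)
Denominator: 3/b + (b - 6)/(b + 3) = (b**2 - 3*b + 9)/(b**2 + 3*b)
Divide: ((b**2 - 3*b - 3)/(b**2 + 3*b)) · ((b**2 + 3*b)/(b**2 - 3*b + 9)) = (b**2 - 3*b - 3)/(b**2 - 3*b + 9)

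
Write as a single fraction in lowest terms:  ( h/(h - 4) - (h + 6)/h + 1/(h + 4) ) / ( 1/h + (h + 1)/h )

(-h² + 12*h + 96)/(h³ + 2*h² - 16*h - 32)

Numerator: h/(h - 4) - (h + 6)/h + 1/(h + 4) = (-h² + 12*h + 96)/(h³ - 16*h)
Denominator: 1/h + (h + 1)/h = (h + 2)/h
Divide: ((-h² + 12*h + 96)/(h³ - 16*h)) · (h/(h + 2)) = (-h² + 12*h + 96)/(h³ + 2*h² - 16*h - 32)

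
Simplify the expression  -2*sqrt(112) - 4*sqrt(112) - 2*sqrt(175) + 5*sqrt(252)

2*sqrt(112) = 8*sqrt(7); 4*sqrt(112) = 16*sqrt(7); 2*sqrt(175) = 10*sqrt(7); 5*sqrt(252) = 30*sqrt(7)
Combine: (-8 - 16 - 10 + 30)·sqrt(7) = -4*sqrt(7)

-4*sqrt(7)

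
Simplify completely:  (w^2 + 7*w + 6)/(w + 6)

Factor: w^2 + 7*w + 6 = (w + 1)*(w + 6)
Cancel the common factor (w + 6).

w + 1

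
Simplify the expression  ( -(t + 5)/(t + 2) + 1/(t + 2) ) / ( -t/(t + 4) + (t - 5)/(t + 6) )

(t³ + 14*t² + 64*t + 96)/(7*t² + 34*t + 40)

Numerator: -(t + 5)/(t + 2) + 1/(t + 2) = (-t - 4)/(t + 2)
Denominator: -t/(t + 4) + (t - 5)/(t + 6) = (-7*t - 20)/(t² + 10*t + 24)
Divide: ((-t - 4)/(t + 2)) · ((t² + 10*t + 24)/(-7*t - 20)) = (t³ + 14*t² + 64*t + 96)/(7*t² + 34*t + 40)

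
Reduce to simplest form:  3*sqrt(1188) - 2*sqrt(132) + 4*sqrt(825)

3*sqrt(1188) = 18*sqrt(33); 2*sqrt(132) = 4*sqrt(33); 4*sqrt(825) = 20*sqrt(33)
Combine: (18 - 4 + 20)·sqrt(33) = 34*sqrt(33)

34*sqrt(33)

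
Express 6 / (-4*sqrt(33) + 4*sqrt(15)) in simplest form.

(-sqrt(33) - sqrt(15))/12

Multiply numerator and denominator by 4*sqrt(15) + 4*sqrt(33).
Denominator becomes -288; numerator becomes 24*sqrt(15) + 24*sqrt(33).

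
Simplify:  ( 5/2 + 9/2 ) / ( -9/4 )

Numerator: 5/2 + 9/2 = 7
Denominator: -9/4 = -9/4
Divide: (7) · (-4/9) = -28/9

-28/9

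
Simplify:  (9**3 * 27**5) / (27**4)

9**3 = 3**6; 27**5 = 3**15; 27**4 = 3**12
Combine exponents: 3**9

3**9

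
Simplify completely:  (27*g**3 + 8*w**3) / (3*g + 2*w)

(3*g)**3 + (2*w)**3 = (3*g + 2*w)(9*g**2 - 6*g*w + 4*w**2).

9*g**2 - 6*g*w + 4*w**2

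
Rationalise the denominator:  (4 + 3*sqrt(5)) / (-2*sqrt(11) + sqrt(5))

(-6*sqrt(55) - 8*sqrt(11) - 15 - 4*sqrt(5))/39

Multiply numerator and denominator by sqrt(5) + 2*sqrt(11).
Denominator becomes -39; numerator becomes 4*sqrt(5) + 15 + 8*sqrt(11) + 6*sqrt(55).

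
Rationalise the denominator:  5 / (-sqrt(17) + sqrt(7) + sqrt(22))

(-30*sqrt(17) + 5*sqrt(22) + 80*sqrt(7) + 5*sqrt(2618))/236

Group as (sqrt(7) + sqrt(22)) - sqrt(17); multiply by (sqrt(7) + sqrt(22)) + sqrt(17), then rationalise the remaining surd.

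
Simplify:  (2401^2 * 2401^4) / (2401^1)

7^20

2401^2 = 7^8; 2401^4 = 7^16; 2401^1 = 7^4
Combine exponents: 7^20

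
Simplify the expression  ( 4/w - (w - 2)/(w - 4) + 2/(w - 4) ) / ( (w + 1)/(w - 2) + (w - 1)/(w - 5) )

(-w³ + 11*w² - 38*w + 40)/(2*w³ - 7*w² - 3*w)

Numerator: 4/w - (w - 2)/(w - 4) + 2/(w - 4) = (-w + 4)/w
Denominator: (w + 1)/(w - 2) + (w - 1)/(w - 5) = (2*w² - 7*w - 3)/(w² - 7*w + 10)
Divide: ((-w + 4)/w) · ((w² - 7*w + 10)/(2*w² - 7*w - 3)) = (-w³ + 11*w² - 38*w + 40)/(2*w³ - 7*w² - 3*w)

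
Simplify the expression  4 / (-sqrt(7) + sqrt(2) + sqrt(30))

Group as (sqrt(2) + sqrt(30)) - sqrt(7); multiply by (sqrt(2) + sqrt(30)) + sqrt(7), then rationalise the remaining surd.

(-140*sqrt(2) - 16*sqrt(105) + 100*sqrt(7) + 84*sqrt(30))/385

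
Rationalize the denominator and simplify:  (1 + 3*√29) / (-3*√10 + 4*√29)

Multiply numerator and denominator by 3*√10 + 4*√29.
Denominator becomes 374; numerator becomes 3*√10 + 4*√29 + 9*√290 + 348.

(3*√10 + 4*√29 + 9*√290 + 348)/374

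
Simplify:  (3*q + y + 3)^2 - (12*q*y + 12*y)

After expansion: 9*q^2 - 6*q*y + 18*q + y^2 - 6*y + 9 — a perfect-square trinomial.

(3*q - y + 3)^2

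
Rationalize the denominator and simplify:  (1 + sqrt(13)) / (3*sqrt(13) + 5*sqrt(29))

(-39 - 3*sqrt(13) + 5*sqrt(29) + 5*sqrt(377))/608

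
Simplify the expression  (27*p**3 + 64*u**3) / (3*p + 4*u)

(3*p)**3 + (4*u)**3 = (3*p + 4*u)(9*p**2 - 12*p*u + 16*u**2).

9*p**2 - 12*p*u + 16*u**2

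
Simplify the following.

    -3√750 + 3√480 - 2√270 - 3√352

-12*√22 - 9*√30

3√750 = 15*√30; 3√480 = 12*√30; 2√270 = 6*√30; 3√352 = 12*√22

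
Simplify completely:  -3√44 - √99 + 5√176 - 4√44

3√44 = 6*√11; √99 = 3*√11; 5√176 = 20*√11; 4√44 = 8*√11
Combine: (-6 - 3 + 20 - 8)·√11 = 3*√11

3*√11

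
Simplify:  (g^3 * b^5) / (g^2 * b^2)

Quotient: g^1 * b^3

b^3*g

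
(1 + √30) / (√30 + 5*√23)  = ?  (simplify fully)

(-30 - √30 + 5*√23 + 5*√690)/545

Multiply numerator and denominator by -5*√23 + √30.
Denominator becomes -545; numerator becomes -5*√690 - 5*√23 + √30 + 30.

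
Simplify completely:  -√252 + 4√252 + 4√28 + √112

√252 = 6*√7; 4√252 = 24*√7; 4√28 = 8*√7; √112 = 4*√7
Combine: (-6 + 24 + 8 + 4)·√7 = 30*√7

30*√7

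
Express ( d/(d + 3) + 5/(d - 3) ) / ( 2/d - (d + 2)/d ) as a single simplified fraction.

(-d² - 2*d - 15)/(d² - 9)

Numerator: d/(d + 3) + 5/(d - 3) = (d² + 2*d + 15)/(d² - 9)
Denominator: 2/d - (d + 2)/d = -1
Divide: ((d² + 2*d + 15)/(d² - 9)) · (-1) = (-d² - 2*d - 15)/(d² - 9)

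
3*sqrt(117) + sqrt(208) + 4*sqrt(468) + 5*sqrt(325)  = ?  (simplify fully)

62*sqrt(13)

3*sqrt(117) = 9*sqrt(13); sqrt(208) = 4*sqrt(13); 4*sqrt(468) = 24*sqrt(13); 5*sqrt(325) = 25*sqrt(13)
Combine: (9 + 4 + 24 + 25)·sqrt(13) = 62*sqrt(13)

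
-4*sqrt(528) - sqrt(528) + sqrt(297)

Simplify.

4*sqrt(528) = 16*sqrt(33); sqrt(528) = 4*sqrt(33); sqrt(297) = 3*sqrt(33)
Combine: (-16 - 4 + 3)·sqrt(33) = -17*sqrt(33)

-17*sqrt(33)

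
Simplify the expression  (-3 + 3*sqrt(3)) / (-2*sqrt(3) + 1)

(-15 + 3*sqrt(3))/11

Multiply numerator and denominator by 1 + 2*sqrt(3).
Denominator becomes -11; numerator becomes -3*sqrt(3) + 15.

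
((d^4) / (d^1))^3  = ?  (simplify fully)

Inside the bracket: d^3
Raise to the power 3: d^9

d^9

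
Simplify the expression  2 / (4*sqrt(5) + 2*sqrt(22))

Multiply numerator and denominator by -2*sqrt(22) + 4*sqrt(5).
Denominator becomes -8; numerator becomes -4*sqrt(22) + 8*sqrt(5).

(-2*sqrt(5) + sqrt(22))/2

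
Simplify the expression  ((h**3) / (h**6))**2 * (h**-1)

h**(-7)

Inside the bracket: (h**-3)
Raise to the power 2: (h**-6)
Multiply by (h**-1): add exponents.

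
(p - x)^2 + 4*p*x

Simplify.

(p + x)^2

Expand the square and combine the 4*p*x term.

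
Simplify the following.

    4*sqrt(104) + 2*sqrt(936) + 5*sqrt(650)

4*sqrt(104) = 8*sqrt(26); 2*sqrt(936) = 12*sqrt(26); 5*sqrt(650) = 25*sqrt(26)
Combine: (8 + 12 + 25)·sqrt(26) = 45*sqrt(26)

45*sqrt(26)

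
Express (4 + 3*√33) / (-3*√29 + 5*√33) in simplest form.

Multiply numerator and denominator by 3*√29 + 5*√33.
Denominator becomes 564; numerator becomes 12*√29 + 20*√33 + 9*√957 + 495.

(12*√29 + 20*√33 + 9*√957 + 495)/564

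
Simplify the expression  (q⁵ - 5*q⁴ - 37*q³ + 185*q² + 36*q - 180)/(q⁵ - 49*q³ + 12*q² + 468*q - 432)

(q² - 4*q - 5)/(q² + q - 12)

Factor: q⁵ - 5*q⁴ - 37*q³ + 185*q² + 36*q - 180 = (q + 6)·(q + 1)·(q - 1)·(q - 6)·(q - 5);  q⁵ - 49*q³ + 12*q² + 468*q - 432 = (q + 4)·(q - 6)·(q + 6)·(q - 3)·(q - 1)
Cancel the common factors (q - 6), (q + 6), (q - 1).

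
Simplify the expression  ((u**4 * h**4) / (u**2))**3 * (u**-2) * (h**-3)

Inside the bracket: u**2 * h**4
Raise to the power 3: u**6 * h**12
Multiply by (u**-2) * (h**-3): add exponents.

h**9*u**4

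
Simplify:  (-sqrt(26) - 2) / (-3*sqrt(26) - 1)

(5*sqrt(26) + 76)/233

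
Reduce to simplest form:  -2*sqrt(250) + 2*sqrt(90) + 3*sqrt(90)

5*sqrt(10)

2*sqrt(250) = 10*sqrt(10); 2*sqrt(90) = 6*sqrt(10); 3*sqrt(90) = 9*sqrt(10)
Combine: (-10 + 6 + 9)·sqrt(10) = 5*sqrt(10)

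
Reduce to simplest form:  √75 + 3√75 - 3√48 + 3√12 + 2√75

24*√3

√75 = 5*√3; 3√75 = 15*√3; 3√48 = 12*√3; 3√12 = 6*√3; 2√75 = 10*√3
Combine: (5 + 15 - 12 + 6 + 10)·√3 = 24*√3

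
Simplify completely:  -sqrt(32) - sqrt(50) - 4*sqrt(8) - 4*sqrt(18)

sqrt(32) = 4*sqrt(2); sqrt(50) = 5*sqrt(2); 4*sqrt(8) = 8*sqrt(2); 4*sqrt(18) = 12*sqrt(2)
Combine: (-4 - 5 - 8 - 12)·sqrt(2) = -29*sqrt(2)

-29*sqrt(2)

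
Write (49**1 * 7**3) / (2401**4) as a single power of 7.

7**(-11)

49**1 = 7**2; 7**3 = 7**3; 2401**4 = 7**16
Combine exponents: 7**(-11)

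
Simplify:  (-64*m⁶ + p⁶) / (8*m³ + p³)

-64*m⁶ + p⁶ factors as (-2*m + p)*(2*m + p)*(4*m² - 2*m*p + p²)*(4*m² + 2*m*p + p²).

-8*m³ + p³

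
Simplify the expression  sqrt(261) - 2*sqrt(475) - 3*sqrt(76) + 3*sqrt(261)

-16*sqrt(19) + 12*sqrt(29)

sqrt(261) = 3*sqrt(29); 2*sqrt(475) = 10*sqrt(19); 3*sqrt(76) = 6*sqrt(19); 3*sqrt(261) = 9*sqrt(29)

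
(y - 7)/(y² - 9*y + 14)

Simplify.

Factor: y² - 9*y + 14 = (y - 7)·(y - 2)
Cancel the common factor (y - 7).

1/(y - 2)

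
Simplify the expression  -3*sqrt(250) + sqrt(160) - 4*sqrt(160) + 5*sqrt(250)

3*sqrt(250) = 15*sqrt(10); sqrt(160) = 4*sqrt(10); 4*sqrt(160) = 16*sqrt(10); 5*sqrt(250) = 25*sqrt(10)
Combine: (-15 + 4 - 16 + 25)·sqrt(10) = -2*sqrt(10)

-2*sqrt(10)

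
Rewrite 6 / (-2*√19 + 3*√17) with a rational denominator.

(12*√19 + 18*√17)/77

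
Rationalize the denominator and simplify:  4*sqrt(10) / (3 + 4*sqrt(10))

(-12*sqrt(10) + 160)/151

Multiply numerator and denominator by -4*sqrt(10) + 3.
Denominator becomes -151; numerator becomes -160 + 12*sqrt(10).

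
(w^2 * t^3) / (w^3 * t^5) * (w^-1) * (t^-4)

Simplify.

Quotient: (w^-1) * (t^-2)
Multiply by (w^-1) * (t^-4): add exponents.

1/(t^6*w^2)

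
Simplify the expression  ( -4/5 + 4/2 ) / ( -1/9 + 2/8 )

Numerator: -4/5 + 4/2 = 6/5
Denominator: -1/9 + 2/8 = 5/36
Divide: (6/5) · (36/5) = 216/25

216/25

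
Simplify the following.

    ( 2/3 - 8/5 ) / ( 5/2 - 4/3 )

-4/5

Numerator: 2/3 - 8/5 = -14/15
Denominator: 5/2 - 4/3 = 7/6
Divide: (-14/15) · (6/7) = -4/5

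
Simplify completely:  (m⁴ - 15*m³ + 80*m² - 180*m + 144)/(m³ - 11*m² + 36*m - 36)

m - 4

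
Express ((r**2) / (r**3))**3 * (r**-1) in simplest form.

Inside the bracket: (r**-1)
Raise to the power 3: (r**-3)
Multiply by (r**-1): add exponents.

r**(-4)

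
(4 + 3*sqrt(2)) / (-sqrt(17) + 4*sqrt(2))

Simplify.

(4*sqrt(17) + 3*sqrt(34) + 16*sqrt(2) + 24)/15

Multiply numerator and denominator by sqrt(17) + 4*sqrt(2).
Denominator becomes 15; numerator becomes 4*sqrt(17) + 3*sqrt(34) + 16*sqrt(2) + 24.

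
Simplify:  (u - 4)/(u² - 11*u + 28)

Factor: u² - 11*u + 28 = (u - 7)·(u - 4)
Cancel the common factor (u - 4).

1/(u - 7)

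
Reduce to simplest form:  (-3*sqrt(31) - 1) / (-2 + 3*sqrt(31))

(-281 - 9*sqrt(31))/275

Multiply numerator and denominator by -3*sqrt(31) - 2.
Denominator becomes -275; numerator becomes 9*sqrt(31) + 281.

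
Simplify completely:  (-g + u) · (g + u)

Pair the conjugate factors: (u+g)(u-g) = -g² + u².

-g² + u²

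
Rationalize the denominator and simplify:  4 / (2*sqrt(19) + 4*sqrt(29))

(-2*sqrt(19) + 4*sqrt(29))/97

Multiply numerator and denominator by -4*sqrt(29) + 2*sqrt(19).
Denominator becomes -388; numerator becomes -16*sqrt(29) + 8*sqrt(19).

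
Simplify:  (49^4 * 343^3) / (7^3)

7^14

49^4 = 7^8; 343^3 = 7^9; 7^3 = 7^3
Combine exponents: 7^14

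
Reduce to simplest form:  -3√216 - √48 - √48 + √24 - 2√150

3√216 = 18*√6; √48 = 4*√3; √48 = 4*√3; √24 = 2*√6; 2√150 = 10*√6

-26*√6 - 8*√3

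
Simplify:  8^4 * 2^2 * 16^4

8^4 = 2^12; 2^2 = 2^2; 16^4 = 2^16
Combine exponents: 2^30

2^30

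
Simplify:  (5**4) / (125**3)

5**(-5)

5**4 = 5**4; 125**3 = 5**9
Combine exponents: 5**(-5)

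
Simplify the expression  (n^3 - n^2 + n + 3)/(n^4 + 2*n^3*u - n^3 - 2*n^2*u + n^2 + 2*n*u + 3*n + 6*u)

1/(n + 2*u)

Factor: n^3 - n^2 + n + 3 = (n^2 - 2*n + 3)*(n + 1);  n^4 + 2*n^3*u - n^3 - 2*n^2*u + n^2 + 2*n*u + 3*n + 6*u = (n + 2*u)*(n^2 - 2*n + 3)*(n + 1)
Cancel the common factors (n^2 - 2*n + 3), (n + 1).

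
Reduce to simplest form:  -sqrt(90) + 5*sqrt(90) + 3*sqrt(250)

27*sqrt(10)

sqrt(90) = 3*sqrt(10); 5*sqrt(90) = 15*sqrt(10); 3*sqrt(250) = 15*sqrt(10)
Combine: (-3 + 15 + 15)·sqrt(10) = 27*sqrt(10)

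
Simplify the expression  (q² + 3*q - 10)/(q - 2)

q + 5

Factor: q² + 3*q - 10 = (q - 2)·(q + 5)
Cancel the common factor (q - 2).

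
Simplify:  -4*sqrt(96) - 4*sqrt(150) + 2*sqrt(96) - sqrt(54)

-31*sqrt(6)

4*sqrt(96) = 16*sqrt(6); 4*sqrt(150) = 20*sqrt(6); 2*sqrt(96) = 8*sqrt(6); sqrt(54) = 3*sqrt(6)
Combine: (-16 - 20 + 8 - 3)·sqrt(6) = -31*sqrt(6)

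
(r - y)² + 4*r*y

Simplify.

After expansion: r² + 2*r*y + y² — a perfect-square trinomial.

(r + y)²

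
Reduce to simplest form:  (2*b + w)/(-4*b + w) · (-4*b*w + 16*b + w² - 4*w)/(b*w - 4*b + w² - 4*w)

(2*b + w)/(b + w)

Factor: -4*b*w + 16*b + w² - 4*w = (w - 4)·(-4*b + w);  b*w - 4*b + w² - 4*w = (b + w)·(w - 4)
Cancel the common factors (-4*b + w), (w - 4).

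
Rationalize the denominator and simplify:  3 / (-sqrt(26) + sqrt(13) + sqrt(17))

Group as (sqrt(13) + sqrt(17)) - sqrt(26); multiply by (sqrt(13) + sqrt(17)) + sqrt(26), then rationalise the remaining surd.

(-6*sqrt(26) + 33*sqrt(17) + 45*sqrt(13) + 39*sqrt(34))/434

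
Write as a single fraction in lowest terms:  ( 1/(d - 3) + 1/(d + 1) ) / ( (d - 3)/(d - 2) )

(2*d² - 6*d + 4)/(d³ - 5*d² + 3*d + 9)

Numerator: 1/(d - 3) + 1/(d + 1) = (2*d - 2)/(d² - 2*d - 3)
Denominator: (d - 3)/(d - 2) = (d - 3)/(d - 2)
Divide: ((2*d - 2)/(d² - 2*d - 3)) · ((d - 2)/(d - 3)) = (2*d² - 6*d + 4)/(d³ - 5*d² + 3*d + 9)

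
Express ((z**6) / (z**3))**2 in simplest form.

z**6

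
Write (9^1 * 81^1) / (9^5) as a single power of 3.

3^(-4)

9^1 = 3^2; 81^1 = 3^4; 9^5 = 3^10
Combine exponents: 3^(-4)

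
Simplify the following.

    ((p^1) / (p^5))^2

Inside the bracket: (p^-4)
Raise to the power 2: (p^-8)

p^(-8)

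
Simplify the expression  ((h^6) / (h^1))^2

h^10

Inside the bracket: h^5
Raise to the power 2: h^10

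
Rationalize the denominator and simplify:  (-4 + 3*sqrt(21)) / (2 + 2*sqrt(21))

Multiply numerator and denominator by -2*sqrt(21) + 2.
Denominator becomes -80; numerator becomes -134 + 14*sqrt(21).

(-7*sqrt(21) + 67)/40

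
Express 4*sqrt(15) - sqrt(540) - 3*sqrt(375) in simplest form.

4*sqrt(15) = 4*sqrt(15); sqrt(540) = 6*sqrt(15); 3*sqrt(375) = 15*sqrt(15)
Combine: (4 - 6 - 15)·sqrt(15) = -17*sqrt(15)

-17*sqrt(15)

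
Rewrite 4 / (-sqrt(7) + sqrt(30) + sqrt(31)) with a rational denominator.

(-54*sqrt(7) + 6*sqrt(31) + 8*sqrt(30) + 2*sqrt(6510))/201

Group as (sqrt(30) + sqrt(31)) - sqrt(7); multiply by (sqrt(30) + sqrt(31)) + sqrt(7), then rationalise the remaining surd.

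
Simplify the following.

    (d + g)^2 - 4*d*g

Expanding gives d^2 - 2*d*g + g^2, a perfect square.

(d - g)^2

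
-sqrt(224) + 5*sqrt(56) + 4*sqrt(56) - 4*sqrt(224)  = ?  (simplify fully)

-2*sqrt(14)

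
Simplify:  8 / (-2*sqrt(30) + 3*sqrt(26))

Multiply numerator and denominator by 2*sqrt(30) + 3*sqrt(26).
Denominator becomes 114; numerator becomes 16*sqrt(30) + 24*sqrt(26).

(8*sqrt(30) + 12*sqrt(26))/57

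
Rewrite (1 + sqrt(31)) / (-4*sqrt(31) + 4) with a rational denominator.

(-16 - sqrt(31))/60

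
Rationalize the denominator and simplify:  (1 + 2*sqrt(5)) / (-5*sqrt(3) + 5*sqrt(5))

(sqrt(3) + sqrt(5) + 2*sqrt(15) + 10)/10

Multiply numerator and denominator by 5*sqrt(3) + 5*sqrt(5).
Denominator becomes 50; numerator becomes 5*sqrt(3) + 5*sqrt(5) + 10*sqrt(15) + 50.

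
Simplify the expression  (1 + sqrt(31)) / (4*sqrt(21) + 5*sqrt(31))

(-4*sqrt(651) - 4*sqrt(21) + 5*sqrt(31) + 155)/439

Multiply numerator and denominator by -4*sqrt(21) + 5*sqrt(31).
Denominator becomes 439; numerator becomes -4*sqrt(651) - 4*sqrt(21) + 5*sqrt(31) + 155.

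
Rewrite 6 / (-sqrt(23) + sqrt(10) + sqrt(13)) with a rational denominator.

Group as (sqrt(10) + sqrt(13)) - sqrt(23); multiply by (sqrt(10) + sqrt(13)) + sqrt(23), then rationalise the remaining surd.

(30*sqrt(13) + 39*sqrt(10) + 3*sqrt(2990))/130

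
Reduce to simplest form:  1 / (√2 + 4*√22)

(-√2 + 4*√22)/350

Multiply numerator and denominator by -√2 + 4*√22.
Denominator becomes 350; numerator becomes -√2 + 4*√22.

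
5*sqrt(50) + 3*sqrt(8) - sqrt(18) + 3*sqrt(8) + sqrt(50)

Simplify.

5*sqrt(50) = 25*sqrt(2); 3*sqrt(8) = 6*sqrt(2); sqrt(18) = 3*sqrt(2); 3*sqrt(8) = 6*sqrt(2); sqrt(50) = 5*sqrt(2)
Combine: (25 + 6 - 3 + 6 + 5)·sqrt(2) = 39*sqrt(2)

39*sqrt(2)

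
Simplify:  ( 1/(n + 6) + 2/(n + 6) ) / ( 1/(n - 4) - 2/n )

Numerator: 1/(n + 6) + 2/(n + 6) = 3/(n + 6)
Denominator: 1/(n - 4) - 2/n = (-n + 8)/(n**2 - 4*n)
Divide: (3/(n + 6)) · ((n**2 - 4*n)/(-n + 8)) = (-3*n**2 + 12*n)/(n**2 - 2*n - 48)

(-3*n**2 + 12*n)/(n**2 - 2*n - 48)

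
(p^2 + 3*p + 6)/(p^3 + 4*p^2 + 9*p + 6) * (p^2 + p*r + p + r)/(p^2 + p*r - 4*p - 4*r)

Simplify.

Factor: p^3 + 4*p^2 + 9*p + 6 = (p + 1)*(p^2 + 3*p + 6);  p^2 + p*r + p + r = (p + 1)*(p + r);  p^2 + p*r - 4*p - 4*r = (p - 4)*(p + r)
Cancel the common factors (p^2 + 3*p + 6), (p + 1), (p + r).

1/(p - 4)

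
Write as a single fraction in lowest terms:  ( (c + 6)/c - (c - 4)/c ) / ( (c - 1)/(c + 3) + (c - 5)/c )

Numerator: (c + 6)/c - (c - 4)/c = 10/c
Denominator: (c - 1)/(c + 3) + (c - 5)/c = (2*c**2 - 3*c - 15)/(c**2 + 3*c)
Divide: (10/c) · ((c**2 + 3*c)/(2*c**2 - 3*c - 15)) = (10*c + 30)/(2*c**2 - 3*c - 15)

(10*c + 30)/(2*c**2 - 3*c - 15)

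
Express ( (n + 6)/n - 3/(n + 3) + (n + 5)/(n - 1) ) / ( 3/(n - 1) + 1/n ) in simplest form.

(2*n^3 + 13*n^2 + 27*n - 18)/(4*n^2 + 11*n - 3)

Numerator: (n + 6)/n - 3/(n + 3) + (n + 5)/(n - 1) = (2*n^3 + 13*n^2 + 27*n - 18)/(n^3 + 2*n^2 - 3*n)
Denominator: 3/(n - 1) + 1/n = (4*n - 1)/(n^2 - n)
Divide: ((2*n^3 + 13*n^2 + 27*n - 18)/(n^3 + 2*n^2 - 3*n)) · ((n^2 - n)/(4*n - 1)) = (2*n^3 + 13*n^2 + 27*n - 18)/(4*n^2 + 11*n - 3)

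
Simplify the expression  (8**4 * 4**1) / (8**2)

2**8

8**4 = 2**12; 4**1 = 2**2; 8**2 = 2**6
Combine exponents: 2**8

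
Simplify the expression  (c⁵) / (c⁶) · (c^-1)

c^(-2)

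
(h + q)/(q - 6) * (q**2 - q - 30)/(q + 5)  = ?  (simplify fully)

Factor: q**2 - q - 30 = (q + 5)*(q - 6)
Cancel the common factors (q - 6), (q + 5).

h + q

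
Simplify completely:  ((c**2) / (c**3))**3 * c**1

Inside the bracket: (c**-1)
Raise to the power 3: (c**-3)
Multiply by c**1: add exponents.

c**(-2)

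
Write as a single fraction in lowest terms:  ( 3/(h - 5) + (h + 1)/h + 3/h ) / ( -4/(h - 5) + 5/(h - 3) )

(h^3 - h^2 - 26*h + 60)/(h^2 - 13*h)

Numerator: 3/(h - 5) + (h + 1)/h + 3/h = (h^2 + 2*h - 20)/(h^2 - 5*h)
Denominator: -4/(h - 5) + 5/(h - 3) = (h - 13)/(h^2 - 8*h + 15)
Divide: ((h^2 + 2*h - 20)/(h^2 - 5*h)) · ((h^2 - 8*h + 15)/(h - 13)) = (h^3 - h^2 - 26*h + 60)/(h^2 - 13*h)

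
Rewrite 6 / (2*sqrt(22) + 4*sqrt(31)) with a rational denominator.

Multiply numerator and denominator by -4*sqrt(31) + 2*sqrt(22).
Denominator becomes -408; numerator becomes -24*sqrt(31) + 12*sqrt(22).

(-sqrt(22) + 2*sqrt(31))/34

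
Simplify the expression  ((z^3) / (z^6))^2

z^(-6)

Inside the bracket: (z^-3)
Raise to the power 2: (z^-6)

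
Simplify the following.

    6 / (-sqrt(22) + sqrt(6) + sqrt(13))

(6*sqrt(22) + 30*sqrt(13) + 58*sqrt(6) + 8*sqrt(429))/101

Group as (sqrt(6) + sqrt(13)) - sqrt(22); multiply by (sqrt(6) + sqrt(13)) + sqrt(22), then rationalise the remaining surd.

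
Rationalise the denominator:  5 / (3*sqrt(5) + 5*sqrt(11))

(-3*sqrt(5) + 5*sqrt(11))/46

Multiply numerator and denominator by -3*sqrt(5) + 5*sqrt(11).
Denominator becomes 230; numerator becomes -15*sqrt(5) + 25*sqrt(11).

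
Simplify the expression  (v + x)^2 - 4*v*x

(v - x)^2

Expand the square and combine the 4*v*x term.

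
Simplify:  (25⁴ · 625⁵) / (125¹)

5^25

25⁴ = 5^8; 625⁵ = 5^20; 125¹ = 5^3
Combine exponents: 5^25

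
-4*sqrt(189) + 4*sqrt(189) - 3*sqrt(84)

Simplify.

4*sqrt(189) = 12*sqrt(21); 4*sqrt(189) = 12*sqrt(21); 3*sqrt(84) = 6*sqrt(21)
Combine: (-12 + 12 - 6)·sqrt(21) = -6*sqrt(21)

-6*sqrt(21)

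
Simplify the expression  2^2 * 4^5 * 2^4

2^2 = 2^2; 4^5 = 2^10; 2^4 = 2^4
Combine exponents: 2^16

2^16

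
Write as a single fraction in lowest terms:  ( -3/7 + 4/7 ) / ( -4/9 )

-9/28

Numerator: -3/7 + 4/7 = 1/7
Denominator: -4/9 = -4/9
Divide: (1/7) · (-9/4) = -9/28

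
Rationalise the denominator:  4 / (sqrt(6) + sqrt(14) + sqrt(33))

Group as (sqrt(14) + sqrt(33)) + sqrt(6); multiply by (sqrt(14) + sqrt(33)) - sqrt(6), then rationalise the remaining surd.

(-48*sqrt(77) - 52*sqrt(33) + 100*sqrt(14) + 164*sqrt(6))/167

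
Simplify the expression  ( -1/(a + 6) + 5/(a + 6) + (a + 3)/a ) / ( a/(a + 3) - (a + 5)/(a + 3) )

(-a³ - 16*a² - 57*a - 54)/(5*a² + 30*a)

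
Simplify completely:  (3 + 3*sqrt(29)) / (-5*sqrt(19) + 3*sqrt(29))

(-15*sqrt(551) - 261 - 15*sqrt(19) - 9*sqrt(29))/214

Multiply numerator and denominator by 3*sqrt(29) + 5*sqrt(19).
Denominator becomes -214; numerator becomes 9*sqrt(29) + 15*sqrt(19) + 261 + 15*sqrt(551).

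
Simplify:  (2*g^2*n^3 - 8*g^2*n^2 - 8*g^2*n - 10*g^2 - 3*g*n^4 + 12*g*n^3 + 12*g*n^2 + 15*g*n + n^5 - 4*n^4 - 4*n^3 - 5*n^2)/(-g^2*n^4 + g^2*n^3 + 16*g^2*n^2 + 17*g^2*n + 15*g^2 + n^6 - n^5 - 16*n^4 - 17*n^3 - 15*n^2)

(-2*g + n)/(g*n + 3*g + n^2 + 3*n)

Factor: 2*g^2*n^3 - 8*g^2*n^2 - 8*g^2*n - 10*g^2 - 3*g*n^4 + 12*g*n^3 + 12*g*n^2 + 15*g*n + n^5 - 4*n^4 - 4*n^3 - 5*n^2 = (n - 5)*(n^2 + n + 1)*(-2*g + n)*(-g + n);  -g^2*n^4 + g^2*n^3 + 16*g^2*n^2 + 17*g^2*n + 15*g^2 + n^6 - n^5 - 16*n^4 - 17*n^3 - 15*n^2 = (g + n)*(n + 3)*(n - 5)*(n^2 + n + 1)*(-g + n)
Cancel the common factors (n^2 + n + 1), (n - 5), (-g + n).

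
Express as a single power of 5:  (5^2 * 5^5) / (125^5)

5^2 = 5^2; 5^5 = 5^5; 125^5 = 5^15
Combine exponents: 5^(-8)

5^(-8)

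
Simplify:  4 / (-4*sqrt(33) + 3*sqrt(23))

(-16*sqrt(33) - 12*sqrt(23))/321

Multiply numerator and denominator by 3*sqrt(23) + 4*sqrt(33).
Denominator becomes -321; numerator becomes 12*sqrt(23) + 16*sqrt(33).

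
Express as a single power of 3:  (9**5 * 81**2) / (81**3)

9**5 = 3**10; 81**2 = 3**8; 81**3 = 3**12
Combine exponents: 3**6

3**6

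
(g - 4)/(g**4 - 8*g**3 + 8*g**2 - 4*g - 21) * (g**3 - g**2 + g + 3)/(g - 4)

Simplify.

1/(g - 7)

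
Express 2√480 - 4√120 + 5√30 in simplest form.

5*√30

2√480 = 8*√30; 4√120 = 8*√30; 5√30 = 5*√30
Combine: (8 - 8 + 5)·√30 = 5*√30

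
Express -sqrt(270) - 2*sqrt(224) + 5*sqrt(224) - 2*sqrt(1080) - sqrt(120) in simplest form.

-17*sqrt(30) + 12*sqrt(14)

sqrt(270) = 3*sqrt(30); 2*sqrt(224) = 8*sqrt(14); 5*sqrt(224) = 20*sqrt(14); 2*sqrt(1080) = 12*sqrt(30); sqrt(120) = 2*sqrt(30)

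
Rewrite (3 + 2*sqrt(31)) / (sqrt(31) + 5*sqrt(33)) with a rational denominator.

Multiply numerator and denominator by -5*sqrt(33) + sqrt(31).
Denominator becomes -794; numerator becomes -10*sqrt(1023) - 15*sqrt(33) + 3*sqrt(31) + 62.

(-62 - 3*sqrt(31) + 15*sqrt(33) + 10*sqrt(1023))/794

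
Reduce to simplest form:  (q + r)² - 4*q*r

Expanding gives q² - 2*q*r + r², a perfect square.

(q - r)²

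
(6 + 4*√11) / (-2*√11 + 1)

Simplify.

(-94 - 16*√11)/43

Multiply numerator and denominator by 1 + 2*√11.
Denominator becomes -43; numerator becomes 16*√11 + 94.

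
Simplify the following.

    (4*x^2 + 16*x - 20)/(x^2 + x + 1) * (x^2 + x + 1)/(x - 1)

4*x + 20

Factor: 4*x^2 + 16*x - 20 = 4*(x - 1)*(x + 5)
Cancel the common factors (x^2 + x + 1), (x - 1).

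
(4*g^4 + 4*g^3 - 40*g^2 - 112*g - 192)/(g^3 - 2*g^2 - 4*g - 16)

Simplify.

4*g + 12

Factor: 4*g^4 + 4*g^3 - 40*g^2 - 112*g - 192 = 4*(g - 4)*(g^2 + 2*g + 4)*(g + 3);  g^3 - 2*g^2 - 4*g - 16 = (g - 4)*(g^2 + 2*g + 4)
Cancel the common factors (g^2 + 2*g + 4), (g - 4).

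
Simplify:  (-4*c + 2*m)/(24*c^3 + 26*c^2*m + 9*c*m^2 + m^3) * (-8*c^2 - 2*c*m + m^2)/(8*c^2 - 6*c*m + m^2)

Factor: -4*c + 2*m = 2*(-2*c + m);  24*c^3 + 26*c^2*m + 9*c*m^2 + m^3 = (4*c + m)*(2*c + m)*(3*c + m);  -8*c^2 - 2*c*m + m^2 = (-4*c + m)*(2*c + m);  8*c^2 - 6*c*m + m^2 = (-2*c + m)*(-4*c + m)
Cancel the common factors (-4*c + m), (2*c + m), (-2*c + m).

2/(12*c^2 + 7*c*m + m^2)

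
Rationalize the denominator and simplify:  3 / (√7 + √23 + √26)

Group as (√7 + √23) + √26; multiply by (√7 + √23) - √26, then rationalise the remaining surd.

(-3*√4186 + 6*√26 + 15*√23 + 63*√7)/314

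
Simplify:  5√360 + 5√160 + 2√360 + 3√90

71*√10

5√360 = 30*√10; 5√160 = 20*√10; 2√360 = 12*√10; 3√90 = 9*√10
Combine: (30 + 20 + 12 + 9)·√10 = 71*√10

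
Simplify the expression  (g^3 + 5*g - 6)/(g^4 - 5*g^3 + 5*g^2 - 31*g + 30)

1/(g - 5)

Factor: g^3 + 5*g - 6 = (g - 1)*(g^2 + g + 6);  g^4 - 5*g^3 + 5*g^2 - 31*g + 30 = (g^2 + g + 6)*(g - 5)*(g - 1)
Cancel the common factors (g^2 + g + 6), (g - 1).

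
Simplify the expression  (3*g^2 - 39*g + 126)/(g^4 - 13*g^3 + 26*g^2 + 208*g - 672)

3/(g^2 - 16)

Factor: 3*g^2 - 39*g + 126 = 3*(g - 6)*(g - 7);  g^4 - 13*g^3 + 26*g^2 + 208*g - 672 = (g - 6)*(g + 4)*(g - 4)*(g - 7)
Cancel the common factors (g - 7), (g - 6).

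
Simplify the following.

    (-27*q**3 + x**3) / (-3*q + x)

Factor as (a-b)(a**2+ab+b**2) with a=x, b=(3*q).

9*q**2 + 3*q*x + x**2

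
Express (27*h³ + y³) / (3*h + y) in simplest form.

9*h² - 3*h*y + y²

Factor as (a+b)(a^2-ab+b^2) with a=y, b=(3*h).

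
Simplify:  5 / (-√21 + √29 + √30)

Group as (√29 + √30) - √21; multiply by (√29 + √30) + √21, then rationalise the remaining surd.

(-95*√21 + 50*√30 + 55*√29 + 15*√2030)/1018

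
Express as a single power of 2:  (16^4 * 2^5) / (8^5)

16^4 = 2^16; 2^5 = 2^5; 8^5 = 2^15
Combine exponents: 2^6

2^6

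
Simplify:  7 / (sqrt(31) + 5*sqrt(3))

Multiply numerator and denominator by -5*sqrt(3) + sqrt(31).
Denominator becomes -44; numerator becomes -35*sqrt(3) + 7*sqrt(31).

(-7*sqrt(31) + 35*sqrt(3))/44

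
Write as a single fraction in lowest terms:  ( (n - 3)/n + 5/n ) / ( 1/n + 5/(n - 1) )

Numerator: (n - 3)/n + 5/n = (n + 2)/n
Denominator: 1/n + 5/(n - 1) = (6*n - 1)/(n² - n)
Divide: ((n + 2)/n) · ((n² - n)/(6*n - 1)) = (n² + n - 2)/(6*n - 1)

(n² + n - 2)/(6*n - 1)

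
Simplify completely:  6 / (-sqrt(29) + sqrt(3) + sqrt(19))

(42*sqrt(29) + 78*sqrt(19) + 270*sqrt(3) + 12*sqrt(1653))/179

Group as (sqrt(3) + sqrt(19)) - sqrt(29); multiply by (sqrt(3) + sqrt(19)) + sqrt(29), then rationalise the remaining surd.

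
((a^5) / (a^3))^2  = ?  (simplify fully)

a^4

Inside the bracket: a^2
Raise to the power 2: a^4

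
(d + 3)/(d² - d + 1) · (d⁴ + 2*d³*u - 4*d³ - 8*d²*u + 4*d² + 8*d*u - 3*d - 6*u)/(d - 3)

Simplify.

Factor: d⁴ + 2*d³*u - 4*d³ - 8*d²*u + 4*d² + 8*d*u - 3*d - 6*u = (d + 2*u)·(d² - d + 1)·(d - 3)
Cancel the common factors (d² - d + 1), (d - 3).

d² + 2*d*u + 3*d + 6*u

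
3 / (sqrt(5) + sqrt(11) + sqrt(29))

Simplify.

(-2*sqrt(1595) - 13*sqrt(29) + 23*sqrt(11) + 35*sqrt(5))/17

Group as (sqrt(5) + sqrt(29)) + sqrt(11); multiply by (sqrt(5) + sqrt(29)) - sqrt(11), then rationalise the remaining surd.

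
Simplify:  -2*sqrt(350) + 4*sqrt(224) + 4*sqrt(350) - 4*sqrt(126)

14*sqrt(14)

2*sqrt(350) = 10*sqrt(14); 4*sqrt(224) = 16*sqrt(14); 4*sqrt(350) = 20*sqrt(14); 4*sqrt(126) = 12*sqrt(14)
Combine: (-10 + 16 + 20 - 12)·sqrt(14) = 14*sqrt(14)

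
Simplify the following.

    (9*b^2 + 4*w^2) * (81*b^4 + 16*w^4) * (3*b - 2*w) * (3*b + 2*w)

6561*b^8 - 256*w^8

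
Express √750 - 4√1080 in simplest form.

√750 = 5*√30; 4√1080 = 24*√30
Combine: (5 - 24)·√30 = -19*√30

-19*√30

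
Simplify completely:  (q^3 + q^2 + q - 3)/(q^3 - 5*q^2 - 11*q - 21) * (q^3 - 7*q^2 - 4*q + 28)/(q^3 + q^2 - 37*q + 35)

Factor: q^3 + q^2 + q - 3 = (q^2 + 2*q + 3)*(q - 1);  q^3 - 5*q^2 - 11*q - 21 = (q - 7)*(q^2 + 2*q + 3);  q^3 - 7*q^2 - 4*q + 28 = (q - 2)*(q + 2)*(q - 7);  q^3 + q^2 - 37*q + 35 = (q + 7)*(q - 5)*(q - 1)
Cancel the common factors (q^2 + 2*q + 3), (q - 1), (q - 7).

(q^2 - 4)/(q^2 + 2*q - 35)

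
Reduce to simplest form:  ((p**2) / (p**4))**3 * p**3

p**(-3)

Inside the bracket: (p**-2)
Raise to the power 3: (p**-6)
Multiply by p**3: add exponents.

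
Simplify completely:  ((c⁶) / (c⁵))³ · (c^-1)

c²

Inside the bracket: c¹
Raise to the power 3: c³
Multiply by (c^-1): add exponents.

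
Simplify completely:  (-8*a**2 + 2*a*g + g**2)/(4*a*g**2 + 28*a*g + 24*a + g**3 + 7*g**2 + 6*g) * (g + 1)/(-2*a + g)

1/(g + 6)

Factor: -8*a**2 + 2*a*g + g**2 = (-2*a + g)*(4*a + g);  4*a*g**2 + 28*a*g + 24*a + g**3 + 7*g**2 + 6*g = (4*a + g)*(g + 6)*(g + 1)
Cancel the common factors (g + 1), (4*a + g), (-2*a + g).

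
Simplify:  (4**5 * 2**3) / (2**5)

2**8

4**5 = 2**10; 2**3 = 2**3; 2**5 = 2**5
Combine exponents: 2**8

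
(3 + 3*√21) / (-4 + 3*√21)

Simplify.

(21*√21 + 201)/173

Multiply numerator and denominator by -3*√21 - 4.
Denominator becomes -173; numerator becomes -201 - 21*√21.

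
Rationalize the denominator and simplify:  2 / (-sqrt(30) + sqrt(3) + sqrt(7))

(-10*sqrt(30) - 13*sqrt(7) - 17*sqrt(3) - 3*sqrt(70))/79

Group as (sqrt(3) + sqrt(7)) - sqrt(30); multiply by (sqrt(3) + sqrt(7)) + sqrt(30), then rationalise the remaining surd.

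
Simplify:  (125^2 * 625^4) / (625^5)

5^2

125^2 = 5^6; 625^4 = 5^16; 625^5 = 5^20
Combine exponents: 5^2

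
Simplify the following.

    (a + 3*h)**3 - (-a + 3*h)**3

Only the odd-power cross terms survive.

2*a*(a**2 + 27*h**2)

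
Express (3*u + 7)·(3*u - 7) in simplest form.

9*u² - 49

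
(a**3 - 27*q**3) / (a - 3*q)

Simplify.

a**2 + 3*a*q + 9*q**2

Factor as (a-b)(a**2+ab+b**2) with a=a, b=(3*q).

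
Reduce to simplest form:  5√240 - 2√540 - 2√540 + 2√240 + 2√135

5√240 = 20*√15; 2√540 = 12*√15; 2√540 = 12*√15; 2√240 = 8*√15; 2√135 = 6*√15
Combine: (20 - 12 - 12 + 8 + 6)·√15 = 10*√15

10*√15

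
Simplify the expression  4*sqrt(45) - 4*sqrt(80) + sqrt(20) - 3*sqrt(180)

4*sqrt(45) = 12*sqrt(5); 4*sqrt(80) = 16*sqrt(5); sqrt(20) = 2*sqrt(5); 3*sqrt(180) = 18*sqrt(5)
Combine: (12 - 16 + 2 - 18)·sqrt(5) = -20*sqrt(5)

-20*sqrt(5)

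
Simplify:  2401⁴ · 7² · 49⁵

2401⁴ = 7^16; 7² = 7^2; 49⁵ = 7^10
Combine exponents: 7^28

7^28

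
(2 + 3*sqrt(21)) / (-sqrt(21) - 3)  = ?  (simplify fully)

(-57 + 7*sqrt(21))/12

Multiply numerator and denominator by -3 + sqrt(21).
Denominator becomes -12; numerator becomes -7*sqrt(21) + 57.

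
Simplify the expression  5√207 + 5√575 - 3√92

34*√23

5√207 = 15*√23; 5√575 = 25*√23; 3√92 = 6*√23
Combine: (15 + 25 - 6)·√23 = 34*√23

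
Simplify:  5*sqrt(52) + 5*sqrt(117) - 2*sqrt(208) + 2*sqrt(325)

27*sqrt(13)

5*sqrt(52) = 10*sqrt(13); 5*sqrt(117) = 15*sqrt(13); 2*sqrt(208) = 8*sqrt(13); 2*sqrt(325) = 10*sqrt(13)
Combine: (10 + 15 - 8 + 10)·sqrt(13) = 27*sqrt(13)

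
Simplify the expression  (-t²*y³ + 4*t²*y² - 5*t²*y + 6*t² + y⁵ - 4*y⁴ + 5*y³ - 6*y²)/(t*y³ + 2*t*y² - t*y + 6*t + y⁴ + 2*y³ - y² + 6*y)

Factor: -t²*y³ + 4*t²*y² - 5*t²*y + 6*t² + y⁵ - 4*y⁴ + 5*y³ - 6*y² = (t + y)·(y² - y + 2)·(y - 3)·(-t + y);  t*y³ + 2*t*y² - t*y + 6*t + y⁴ + 2*y³ - y² + 6*y = (y² - y + 2)·(t + y)·(y + 3)
Cancel the common factors (y² - y + 2), (t + y).

(-t*y + 3*t + y² - 3*y)/(y + 3)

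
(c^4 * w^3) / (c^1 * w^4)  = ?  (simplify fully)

c^3/w

Quotient: c^3 * (w^-1)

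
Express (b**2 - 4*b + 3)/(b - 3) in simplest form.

b - 1

Factor: b**2 - 4*b + 3 = (b - 1)*(b - 3)
Cancel the common factor (b - 3).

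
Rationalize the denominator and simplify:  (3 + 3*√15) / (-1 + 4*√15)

(15*√15 + 183)/239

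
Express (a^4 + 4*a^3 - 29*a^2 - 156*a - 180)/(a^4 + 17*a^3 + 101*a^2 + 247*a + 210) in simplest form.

(a - 6)/(a + 7)

Factor: a^4 + 4*a^3 - 29*a^2 - 156*a - 180 = (a - 6)*(a + 2)*(a + 3)*(a + 5);  a^4 + 17*a^3 + 101*a^2 + 247*a + 210 = (a + 3)*(a + 2)*(a + 5)*(a + 7)
Cancel the common factors (a + 3), (a + 5), (a + 2).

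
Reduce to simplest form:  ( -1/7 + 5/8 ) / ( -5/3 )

Numerator: -1/7 + 5/8 = 27/56
Denominator: -5/3 = -5/3
Divide: (27/56) · (-3/5) = -81/280

-81/280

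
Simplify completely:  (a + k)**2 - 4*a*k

(a - k)**2

After expansion: a**2 - 2*a*k + k**2 — a perfect-square trinomial.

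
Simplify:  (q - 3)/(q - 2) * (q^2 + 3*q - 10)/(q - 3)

Factor: q^2 + 3*q - 10 = (q - 2)*(q + 5)
Cancel the common factors (q - 3), (q - 2).

q + 5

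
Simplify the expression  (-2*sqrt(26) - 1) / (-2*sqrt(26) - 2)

(-sqrt(26) + 51)/50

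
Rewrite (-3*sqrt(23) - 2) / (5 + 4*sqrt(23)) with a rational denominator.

(-38 + sqrt(23))/49

Multiply numerator and denominator by -4*sqrt(23) + 5.
Denominator becomes -343; numerator becomes -7*sqrt(23) + 266.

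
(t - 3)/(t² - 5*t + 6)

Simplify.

Factor: t² - 5*t + 6 = (t - 3)·(t - 2)
Cancel the common factor (t - 3).

1/(t - 2)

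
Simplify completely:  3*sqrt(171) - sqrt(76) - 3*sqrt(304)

-5*sqrt(19)

3*sqrt(171) = 9*sqrt(19); sqrt(76) = 2*sqrt(19); 3*sqrt(304) = 12*sqrt(19)
Combine: (9 - 2 - 12)·sqrt(19) = -5*sqrt(19)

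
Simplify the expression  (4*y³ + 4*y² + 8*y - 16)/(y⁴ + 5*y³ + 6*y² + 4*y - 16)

Factor: 4*y³ + 4*y² + 8*y - 16 = 4·(y² + 2*y + 4)·(y - 1);  y⁴ + 5*y³ + 6*y² + 4*y - 16 = (y² + 2*y + 4)·(y - 1)·(y + 4)
Cancel the common factors (y² + 2*y + 4), (y - 1).

4/(y + 4)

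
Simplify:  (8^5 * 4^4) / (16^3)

8^5 = 2^15; 4^4 = 2^8; 16^3 = 2^12
Combine exponents: 2^11

2^11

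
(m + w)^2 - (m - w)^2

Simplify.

Only the odd-power cross terms survive.

4*m*w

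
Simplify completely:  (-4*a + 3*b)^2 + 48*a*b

(4*a + 3*b)^2

After expansion: 16*a^2 + 24*a*b + 9*b^2 — a perfect-square trinomial.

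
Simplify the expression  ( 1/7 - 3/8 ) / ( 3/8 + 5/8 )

-13/56

Numerator: 1/7 - 3/8 = -13/56
Denominator: 3/8 + 5/8 = 1
Divide: (-13/56) · (1) = -13/56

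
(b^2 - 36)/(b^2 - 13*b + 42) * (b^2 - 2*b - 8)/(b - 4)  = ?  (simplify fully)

(b^2 + 8*b + 12)/(b - 7)

Factor: b^2 - 36 = (b - 6)*(b + 6);  b^2 - 13*b + 42 = (b - 6)*(b - 7);  b^2 - 2*b - 8 = (b - 4)*(b + 2)
Cancel the common factors (b - 6), (b - 4).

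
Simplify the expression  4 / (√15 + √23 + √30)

Group as (√15 + √23) + √30; multiply by (√15 + √23) - √30, then rationalise the remaining surd.

(-30*√46 + 8*√30 + 22*√23 + 38*√15)/329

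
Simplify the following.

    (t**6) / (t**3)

Quotient: t**3

t**3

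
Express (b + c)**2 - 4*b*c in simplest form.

(b - c)**2

Expanding gives b**2 - 2*b*c + c**2, a perfect square.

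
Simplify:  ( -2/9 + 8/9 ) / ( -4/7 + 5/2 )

28/81

Numerator: -2/9 + 8/9 = 2/3
Denominator: -4/7 + 5/2 = 27/14
Divide: (2/3) · (14/27) = 28/81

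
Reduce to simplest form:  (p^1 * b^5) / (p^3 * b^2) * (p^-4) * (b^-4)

1/(b*p^6)

Quotient: (p^-2) * b^3
Multiply by (p^-4) * (b^-4): add exponents.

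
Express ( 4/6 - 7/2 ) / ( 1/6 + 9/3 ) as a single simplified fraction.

Numerator: 4/6 - 7/2 = -17/6
Denominator: 1/6 + 9/3 = 19/6
Divide: (-17/6) · (6/19) = -17/19

-17/19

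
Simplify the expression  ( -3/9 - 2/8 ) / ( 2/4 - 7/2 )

7/36

Numerator: -3/9 - 2/8 = -7/12
Denominator: 2/4 - 7/2 = -3
Divide: (-7/12) · (-1/3) = 7/36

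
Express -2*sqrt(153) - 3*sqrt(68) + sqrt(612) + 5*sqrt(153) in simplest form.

9*sqrt(17)

2*sqrt(153) = 6*sqrt(17); 3*sqrt(68) = 6*sqrt(17); sqrt(612) = 6*sqrt(17); 5*sqrt(153) = 15*sqrt(17)
Combine: (-6 - 6 + 6 + 15)·sqrt(17) = 9*sqrt(17)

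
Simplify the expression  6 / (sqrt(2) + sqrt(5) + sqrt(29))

(-13*sqrt(5) - 16*sqrt(2) + sqrt(290) + 11*sqrt(29))/37

Group as (sqrt(2) + sqrt(29)) + sqrt(5); multiply by (sqrt(2) + sqrt(29)) - sqrt(5), then rationalise the remaining surd.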